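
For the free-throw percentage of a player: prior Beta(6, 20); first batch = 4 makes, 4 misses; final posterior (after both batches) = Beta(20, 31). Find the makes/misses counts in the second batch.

10 makes and 7 misses

Because Beta–binomial updating is additive in the counts, the combined data contributed (α_post−α_prior, β_post−β_prior) successes and failures.
Total across both batches: 20−6=14 makes, 31−20=11 misses.
Subtract the first batch: 14−4=10 makes and 11−4=7 misses.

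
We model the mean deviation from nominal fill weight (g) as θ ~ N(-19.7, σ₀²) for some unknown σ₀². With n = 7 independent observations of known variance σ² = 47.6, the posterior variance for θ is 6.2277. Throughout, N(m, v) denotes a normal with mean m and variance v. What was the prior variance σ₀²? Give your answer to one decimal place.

σ₀² = 74.0

For the Normal–Normal model with known σ², precisions add: τ_n = τ₀ + n/σ².
So 1/σ₀² = 1/6.2277 − 7/47.6 = 0.160573 − 0.147059 = 0.013514.
Hence σ₀² = 1/0.013514 ≈ 74.0.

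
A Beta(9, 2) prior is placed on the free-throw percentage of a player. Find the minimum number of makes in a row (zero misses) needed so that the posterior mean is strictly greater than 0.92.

k = 15

After k makes and 0 misses the posterior is Beta(9+k, 2), with mean (9+k)/(9+2+k).
Set (9+k)/(11+k) > 0.92 and solve: k > (0.92·11 − 9)/(1 − 0.92) = 14.000.
The smallest integer exceeding 14.000 is 15, and checking k=15: (24)/(26) = 0.9231 > 0.92.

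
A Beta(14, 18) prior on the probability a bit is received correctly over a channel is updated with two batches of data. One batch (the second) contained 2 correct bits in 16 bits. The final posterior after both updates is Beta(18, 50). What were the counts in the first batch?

2 correct bits and 18 errors

Because Beta–binomial updating is additive in the counts, the combined data contributed (α_post−α_prior, β_post−β_prior) successes and failures.
Total across both batches: 18−14=4 correct bits, 50−18=32 errors.
Subtract the second batch: 4−2=2 correct bits and 32−14=18 errors.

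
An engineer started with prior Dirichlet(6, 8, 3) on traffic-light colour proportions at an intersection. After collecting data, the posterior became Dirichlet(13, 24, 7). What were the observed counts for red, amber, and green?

counts (7, 16, 4)

For a Dirichlet(α) prior with multinomial counts c, the posterior is Dirichlet(α + c) componentwise.
Counts are posterior − prior componentwise: 13−6=7, 24−8=16, 7−3=4.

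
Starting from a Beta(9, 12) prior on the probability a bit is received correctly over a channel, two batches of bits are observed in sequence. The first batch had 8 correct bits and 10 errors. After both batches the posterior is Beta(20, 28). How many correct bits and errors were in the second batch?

3 correct bits and 6 errors

Sequential conjugate updates are equivalent to a single update on the pooled data, so total successes = posterior α − prior α and total failures = posterior β − prior β.
Total across both batches: 20−9=11 correct bits, 28−12=16 errors.
Subtract the first batch: 11−8=3 correct bits and 16−10=6 errors.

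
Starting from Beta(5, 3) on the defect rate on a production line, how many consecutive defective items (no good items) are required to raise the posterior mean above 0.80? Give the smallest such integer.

After k defective items and 0 good items the posterior is Beta(5+k, 3), with mean (5+k)/(5+3+k).
Set (5+k)/(8+k) > 0.80 and solve: k > (0.80·8 − 5)/(1 − 0.80) = 7.000.
The smallest integer exceeding 7.000 is 8.

k = 8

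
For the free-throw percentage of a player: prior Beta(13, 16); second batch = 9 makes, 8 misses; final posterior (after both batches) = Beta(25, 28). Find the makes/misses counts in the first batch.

3 makes and 4 misses

Because Beta–binomial updating is additive in the counts, the combined data contributed (α_post−α_prior, β_post−β_prior) successes and failures.
Total across both batches: 25−13=12 makes, 28−16=12 misses.
Subtract the second batch: 12−9=3 makes and 12−8=4 misses.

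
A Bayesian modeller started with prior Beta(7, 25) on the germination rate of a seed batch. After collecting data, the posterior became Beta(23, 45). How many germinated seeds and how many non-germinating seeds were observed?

16 germinated seeds and 20 non-germinating seeds

Beta is conjugate to the binomial likelihood: posterior = Beta(α+s, β+f).
Match parameters: s=23−7=16, f=45−25=20.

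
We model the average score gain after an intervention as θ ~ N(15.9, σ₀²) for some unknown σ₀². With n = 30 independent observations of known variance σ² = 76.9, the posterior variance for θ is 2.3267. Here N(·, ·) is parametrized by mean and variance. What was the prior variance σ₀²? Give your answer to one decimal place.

σ₀² = 25.2

For the Normal–Normal model with known σ², precisions add: τ_n = τ₀ + n/σ².
So 1/σ₀² = 1/2.3267 − 30/76.9 = 0.429793 − 0.390117 = 0.039676.
Hence σ₀² = 1/0.039676 ≈ 25.2.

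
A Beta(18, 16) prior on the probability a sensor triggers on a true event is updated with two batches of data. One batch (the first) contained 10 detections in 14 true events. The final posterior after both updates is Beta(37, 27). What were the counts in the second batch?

9 detections and 7 misses

Sequential conjugate updates are equivalent to a single update on the pooled data, so total successes = posterior α − prior α and total failures = posterior β − prior β.
Total across both batches: 37−18=19 detections, 27−16=11 misses.
Subtract the first batch: 19−10=9 detections and 11−4=7 misses.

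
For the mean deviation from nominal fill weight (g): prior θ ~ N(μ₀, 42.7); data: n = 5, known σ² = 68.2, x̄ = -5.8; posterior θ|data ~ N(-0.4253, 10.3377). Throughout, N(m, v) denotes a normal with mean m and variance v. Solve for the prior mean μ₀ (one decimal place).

The posterior mean is a precision-weighted average: μ_n = (τ₀μ₀ + τ_data·x̄)/(τ₀+τ_data), with τ₀=1/σ₀² and τ_data=n/σ².
Here τ₀ = 1/42.7 = 0.023419 and τ_data = 5/68.2 = 0.073314, so τ_n = 0.096733.
Rearranging for μ₀: μ₀ = (μ_n·τ_n − τ_data·x̄)/τ₀ = (-0.4253·0.096733 − 0.073314·-5.8) / 0.023419 = 0.384081/0.023419 ≈ 16.4.

μ₀ = 16.4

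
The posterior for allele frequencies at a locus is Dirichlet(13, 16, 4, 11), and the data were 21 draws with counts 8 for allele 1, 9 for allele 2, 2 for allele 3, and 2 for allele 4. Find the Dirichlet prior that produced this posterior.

For a Dirichlet(α) prior with multinomial counts c, the posterior is Dirichlet(α + c) componentwise.
Subtract each count from the matching posterior parameter: 13−8=5, 16−9=7, 4−2=2, 11−2=9.

Dirichlet(5, 7, 2, 9)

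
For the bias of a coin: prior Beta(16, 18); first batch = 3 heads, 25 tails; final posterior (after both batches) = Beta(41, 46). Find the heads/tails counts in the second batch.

Sequential conjugate updates are equivalent to a single update on the pooled data, so total successes = posterior α − prior α and total failures = posterior β − prior β.
Total across both batches: 41−16=25 heads, 46−18=28 tails.
Subtract the first batch: 25−3=22 heads and 28−25=3 tails.

22 heads and 3 tails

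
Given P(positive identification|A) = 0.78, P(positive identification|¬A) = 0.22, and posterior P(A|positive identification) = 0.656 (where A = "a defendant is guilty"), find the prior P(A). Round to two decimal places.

In odds form, posterior odds = prior odds × likelihood ratio, so prior odds = posterior odds ÷ LR.
Posterior odds = 0.656/(1−0.656) = 1.9070. LR = 0.78/0.22 = 3.5455.
Prior odds = 1.9070/3.5455 = 0.5379, so P(A) = 0.5379/(1+0.5379) ≈ 0.35.

P(A) = 0.35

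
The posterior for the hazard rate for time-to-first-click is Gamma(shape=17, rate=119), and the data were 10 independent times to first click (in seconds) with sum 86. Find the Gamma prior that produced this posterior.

Gamma(shape=7, rate=33)

For an exponential likelihood with a Gamma(α, β) prior on the rate, n observations with total T give posterior Gamma(α+n, β+T).
So α = 17 − 10 = 7 and β = 119 − 86 = 33.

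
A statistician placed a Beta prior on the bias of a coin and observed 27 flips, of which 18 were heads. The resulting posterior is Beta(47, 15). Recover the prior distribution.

Beta(29, 6)

A Beta(α, β) prior with s successes and f failures in binomial data gives a Beta(α+s, β+f) posterior.
So α = 47 − 18 = 29 and β = 15 − 9 = 6.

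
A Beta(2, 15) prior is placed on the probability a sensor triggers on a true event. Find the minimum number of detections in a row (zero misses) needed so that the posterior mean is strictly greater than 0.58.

k = 19

After k detections and 0 misses the posterior is Beta(2+k, 15), with mean (2+k)/(2+15+k).
Set (2+k)/(17+k) > 0.58 and solve: k > (0.58·17 − 2)/(1 − 0.58) = 18.714.
The smallest integer exceeding 18.714 is 19, and checking k=19: (21)/(36) = 0.5833 > 0.58.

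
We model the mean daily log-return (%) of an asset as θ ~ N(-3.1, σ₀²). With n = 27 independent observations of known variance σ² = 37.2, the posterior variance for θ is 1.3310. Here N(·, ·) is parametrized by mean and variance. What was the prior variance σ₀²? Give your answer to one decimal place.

σ₀² = 39.2

For the Normal–Normal model with known σ², precisions add: τ_n = τ₀ + n/σ².
So 1/σ₀² = 1/1.3310 − 27/37.2 = 0.751315 − 0.725806 = 0.025509.
Hence σ₀² = 1/0.025509 ≈ 39.2.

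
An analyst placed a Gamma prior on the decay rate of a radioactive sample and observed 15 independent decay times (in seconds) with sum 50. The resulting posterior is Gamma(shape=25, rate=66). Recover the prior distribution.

Gamma(shape=10, rate=16)

For an exponential likelihood with a Gamma(α, β) prior on the rate, n observations with total T give posterior Gamma(α+n, β+T).
So α = 25 − 15 = 10 and β = 66 − 50 = 16.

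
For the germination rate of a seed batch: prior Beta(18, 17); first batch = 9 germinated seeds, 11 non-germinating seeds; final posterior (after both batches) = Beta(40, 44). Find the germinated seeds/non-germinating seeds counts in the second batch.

Because Beta–binomial updating is additive in the counts, the combined data contributed (α_post−α_prior, β_post−β_prior) successes and failures.
Total across both batches: 40−18=22 germinated seeds, 44−17=27 non-germinating seeds.
Subtract the first batch: 22−9=13 germinated seeds and 27−11=16 non-germinating seeds.

13 germinated seeds and 16 non-germinating seeds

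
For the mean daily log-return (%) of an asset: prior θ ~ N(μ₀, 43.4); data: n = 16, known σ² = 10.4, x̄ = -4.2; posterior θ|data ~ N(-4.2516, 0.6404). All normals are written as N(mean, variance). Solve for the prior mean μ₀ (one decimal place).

The posterior mean is a precision-weighted average: μ_n = (τ₀μ₀ + τ_data·x̄)/(τ₀+τ_data), with τ₀=1/σ₀² and τ_data=n/σ².
Here τ₀ = 1/43.4 = 0.023041 and τ_data = 16/10.4 = 1.538462, so τ_n = 1.561503.
Rearranging for μ₀: μ₀ = (μ_n·τ_n − τ_data·x̄)/τ₀ = (-4.2516·1.561503 − 1.538462·-4.2) / 0.023041 = -0.177346/0.023041 ≈ -7.7.

μ₀ = -7.7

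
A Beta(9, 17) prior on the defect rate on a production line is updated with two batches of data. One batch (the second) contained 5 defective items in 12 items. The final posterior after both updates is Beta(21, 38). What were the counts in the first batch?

Sequential conjugate updates are equivalent to a single update on the pooled data, so total successes = posterior α − prior α and total failures = posterior β − prior β.
Total across both batches: 21−9=12 defective items, 38−17=21 good items.
Subtract the second batch: 12−5=7 defective items and 21−7=14 good items.

7 defective items and 14 good items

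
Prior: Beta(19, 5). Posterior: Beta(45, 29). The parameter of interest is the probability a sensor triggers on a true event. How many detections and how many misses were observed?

26 detections and 24 misses

A Beta(α, β) prior with s successes and f failures in binomial data gives a Beta(α+s, β+f) posterior.
Match parameters: s=45−19=26, f=29−5=24.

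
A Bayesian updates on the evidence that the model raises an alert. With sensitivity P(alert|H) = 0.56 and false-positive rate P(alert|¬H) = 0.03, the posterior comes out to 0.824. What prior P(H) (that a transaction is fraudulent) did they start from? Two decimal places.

In odds form, posterior odds = prior odds × likelihood ratio, so prior odds = posterior odds ÷ LR.
Posterior odds = 0.824/(1−0.824) = 4.6818. LR = 0.56/0.03 = 18.6667.
Prior odds = 4.6818/18.6667 = 0.2508, so P(H) = 0.2508/(1+0.2508) ≈ 0.20.

P(H) = 0.20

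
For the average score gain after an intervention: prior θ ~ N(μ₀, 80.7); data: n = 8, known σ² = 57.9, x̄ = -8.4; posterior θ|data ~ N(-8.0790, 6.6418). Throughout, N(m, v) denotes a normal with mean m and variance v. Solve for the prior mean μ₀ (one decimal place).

μ₀ = -4.5

The posterior mean is a precision-weighted average: μ_n = (τ₀μ₀ + τ_data·x̄)/(τ₀+τ_data), with τ₀=1/σ₀² and τ_data=n/σ².
Here τ₀ = 1/80.7 = 0.012392 and τ_data = 8/57.9 = 0.138169, so τ_n = 0.150561.
Rearranging for μ₀: μ₀ = (μ_n·τ_n − τ_data·x̄)/τ₀ = (-8.0790·0.150561 − 0.138169·-8.4) / 0.012392 = -0.055763/0.012392 ≈ -4.5.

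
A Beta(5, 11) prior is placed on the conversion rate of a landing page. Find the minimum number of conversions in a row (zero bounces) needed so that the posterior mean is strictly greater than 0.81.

After k conversions and 0 bounces the posterior is Beta(5+k, 11), with mean (5+k)/(5+11+k).
Set (5+k)/(16+k) > 0.81 and solve: k > (0.81·16 − 5)/(1 − 0.81) = 41.895.
The smallest integer exceeding 41.895 is 42.

k = 42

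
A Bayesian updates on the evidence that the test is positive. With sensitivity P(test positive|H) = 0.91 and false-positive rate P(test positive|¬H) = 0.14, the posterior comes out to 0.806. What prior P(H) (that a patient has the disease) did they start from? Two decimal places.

P(H) = 0.39

Bayes' rule in odds form gives O(H|E) = O(H)·[P(E|H)/P(E|¬H)], hence O(H) = O(H|E)/LR.
Posterior odds = 0.806/(1−0.806) = 4.1546. LR = 0.91/0.14 = 6.5000.
Prior odds = 4.1546/6.5000 = 0.6392, so P(H) = 0.6392/(1+0.6392) ≈ 0.39.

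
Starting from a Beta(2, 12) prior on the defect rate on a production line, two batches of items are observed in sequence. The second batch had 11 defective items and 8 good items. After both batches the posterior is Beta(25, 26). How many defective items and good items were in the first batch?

Because Beta–binomial updating is additive in the counts, the combined data contributed (α_post−α_prior, β_post−β_prior) successes and failures.
Total across both batches: 25−2=23 defective items, 26−12=14 good items.
Subtract the second batch: 23−11=12 defective items and 14−8=6 good items.

12 defective items and 6 good items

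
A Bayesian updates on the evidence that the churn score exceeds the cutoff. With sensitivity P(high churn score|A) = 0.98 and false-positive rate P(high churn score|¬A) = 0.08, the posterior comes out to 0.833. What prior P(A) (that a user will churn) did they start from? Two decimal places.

P(A) = 0.29

Bayes' rule in odds form gives O(A|E) = O(A)·[P(E|A)/P(E|¬A)], hence O(A) = O(A|E)/LR.
Posterior odds = 0.833/(1−0.833) = 4.9880. LR = 0.98/0.08 = 12.2500.
Prior odds = 4.9880/12.2500 = 0.4072, so P(A) = 0.4072/(1+0.4072) ≈ 0.29.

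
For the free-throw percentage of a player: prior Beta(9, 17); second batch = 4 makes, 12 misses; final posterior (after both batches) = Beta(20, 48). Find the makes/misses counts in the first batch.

7 makes and 19 misses

Because Beta–binomial updating is additive in the counts, the combined data contributed (α_post−α_prior, β_post−β_prior) successes and failures.
Total across both batches: 20−9=11 makes, 48−17=31 misses.
Subtract the second batch: 11−4=7 makes and 31−12=19 misses.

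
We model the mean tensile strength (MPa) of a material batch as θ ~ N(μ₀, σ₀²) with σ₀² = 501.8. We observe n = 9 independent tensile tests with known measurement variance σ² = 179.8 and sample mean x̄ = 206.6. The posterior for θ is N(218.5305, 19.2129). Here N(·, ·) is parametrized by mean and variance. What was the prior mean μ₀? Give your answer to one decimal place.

μ₀ = 518.2

The posterior mean is a precision-weighted average: μ_n = (τ₀μ₀ + τ_data·x̄)/(τ₀+τ_data), with τ₀=1/σ₀² and τ_data=n/σ².
Here τ₀ = 1/501.8 = 0.001993 and τ_data = 9/179.8 = 0.050056, so τ_n = 0.052049.
Rearranging for μ₀: μ₀ = (μ_n·τ_n − τ_data·x̄)/τ₀ = (218.5305·0.052049 − 0.050056·206.6) / 0.001993 = 1.032724/0.001993 ≈ 518.2.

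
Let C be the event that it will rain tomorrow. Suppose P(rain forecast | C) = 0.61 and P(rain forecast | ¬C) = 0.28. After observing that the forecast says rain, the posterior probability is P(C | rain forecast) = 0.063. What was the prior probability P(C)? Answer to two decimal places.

P(C) = 0.03

Bayes' rule in odds form gives O(C|E) = O(C)·[P(E|C)/P(E|¬C)], hence O(C) = O(C|E)/LR.
Posterior odds = 0.063/(1−0.063) = 0.0672. LR = 0.61/0.28 = 2.1786.
Prior odds = 0.0672/2.1786 = 0.0308, so P(C) = 0.0308/(1+0.0308) ≈ 0.03.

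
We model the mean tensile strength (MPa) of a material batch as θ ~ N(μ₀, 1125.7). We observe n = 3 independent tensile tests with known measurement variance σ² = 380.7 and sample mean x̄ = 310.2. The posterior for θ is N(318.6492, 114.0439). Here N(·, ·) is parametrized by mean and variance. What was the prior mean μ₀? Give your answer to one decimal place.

With known observation variance, the Normal–Normal posterior has precision τ_n = τ₀ + n/σ² and mean μ_n = (τ₀μ₀ + (n/σ²)x̄)/τ_n.
Here τ₀ = 1/1125.7 = 0.000888 and τ_data = 3/380.7 = 0.007880, so τ_n = 0.008768.
Rearranging for μ₀: μ₀ = (μ_n·τ_n − τ_data·x̄)/τ₀ = (318.6492·0.008768 − 0.007880·310.2) / 0.000888 = 0.349540/0.000888 ≈ 393.6.

μ₀ = 393.6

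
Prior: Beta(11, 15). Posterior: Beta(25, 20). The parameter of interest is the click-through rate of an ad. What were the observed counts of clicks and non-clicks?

A Beta(α, β) prior with s successes and f failures in binomial data gives a Beta(α+s, β+f) posterior.
Match parameters: s=25−11=14, f=20−15=5.

14 clicks and 5 non-clicks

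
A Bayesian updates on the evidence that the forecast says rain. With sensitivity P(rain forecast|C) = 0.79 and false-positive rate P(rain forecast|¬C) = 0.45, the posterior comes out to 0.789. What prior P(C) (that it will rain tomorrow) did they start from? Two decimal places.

Bayes' rule in odds form gives O(C|E) = O(C)·[P(E|C)/P(E|¬C)], hence O(C) = O(C|E)/LR.
Posterior odds = 0.789/(1−0.789) = 3.7393. LR = 0.79/0.45 = 1.7556.
Prior odds = 3.7393/1.7556 = 2.1299, so P(C) = 2.1299/(1+2.1299) ≈ 0.68.

P(C) = 0.68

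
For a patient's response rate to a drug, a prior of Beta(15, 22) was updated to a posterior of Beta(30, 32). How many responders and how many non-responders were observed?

Beta is conjugate to the binomial likelihood: posterior = Beta(a+s, b+f).
Match parameters: s=30−15=15, f=32−22=10.

15 responders and 10 non-responders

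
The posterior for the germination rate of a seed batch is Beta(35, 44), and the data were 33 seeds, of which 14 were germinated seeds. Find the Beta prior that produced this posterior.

Beta(21, 25)

Beta is conjugate to the binomial likelihood: posterior = Beta(a+s, b+f).
So a = 35 − 14 = 21 and b = 44 − 19 = 25.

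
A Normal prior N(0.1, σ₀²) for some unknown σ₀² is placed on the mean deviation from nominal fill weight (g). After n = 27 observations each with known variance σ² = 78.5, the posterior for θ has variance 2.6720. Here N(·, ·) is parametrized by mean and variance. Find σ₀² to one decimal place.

For the Normal–Normal model with known σ², precisions add: τ_n = τ₀ + n/σ².
So 1/σ₀² = 1/2.6720 − 27/78.5 = 0.374251 − 0.343949 = 0.030302.
Hence σ₀² = 1/0.030302 ≈ 33.0.

σ₀² = 33.0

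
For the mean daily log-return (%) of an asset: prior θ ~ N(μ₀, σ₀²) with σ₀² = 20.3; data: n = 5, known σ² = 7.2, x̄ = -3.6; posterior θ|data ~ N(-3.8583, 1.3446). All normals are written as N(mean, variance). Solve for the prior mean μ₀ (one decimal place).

With known observation variance, the Normal–Normal posterior has precision τ_n = τ₀ + n/σ² and mean μ_n = (τ₀μ₀ + (n/σ²)x̄)/τ_n.
Here τ₀ = 1/20.3 = 0.049261 and τ_data = 5/7.2 = 0.694444, so τ_n = 0.743705.
Rearranging for μ₀: μ₀ = (μ_n·τ_n − τ_data·x̄)/τ₀ = (-3.8583·0.743705 − 0.694444·-3.6) / 0.049261 = -0.369439/0.049261 ≈ -7.5.

μ₀ = -7.5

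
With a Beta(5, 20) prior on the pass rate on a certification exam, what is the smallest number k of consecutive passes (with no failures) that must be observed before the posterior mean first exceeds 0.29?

After k passes and 0 failures the posterior is Beta(5+k, 20), with mean (5+k)/(5+20+k).
Set (5+k)/(25+k) > 0.29 and solve: k > (0.29·25 − 5)/(1 − 0.29) = 3.169.
The smallest integer exceeding 3.169 is 4.

k = 4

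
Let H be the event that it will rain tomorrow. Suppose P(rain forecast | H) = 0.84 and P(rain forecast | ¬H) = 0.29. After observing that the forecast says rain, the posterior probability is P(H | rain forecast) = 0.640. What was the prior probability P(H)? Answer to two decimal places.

Bayes' rule in odds form gives O(H|E) = O(H)·[P(E|H)/P(E|¬H)], hence O(H) = O(H|E)/LR.
Posterior odds = 0.640/(1−0.640) = 1.7778. LR = 0.84/0.29 = 2.8966.
Prior odds = 1.7778/2.8966 = 0.6138, so P(H) = 0.6138/(1+0.6138) ≈ 0.38.

P(H) = 0.38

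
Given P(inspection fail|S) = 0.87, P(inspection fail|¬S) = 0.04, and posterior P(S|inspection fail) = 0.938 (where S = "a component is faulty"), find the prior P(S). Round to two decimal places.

Bayes' rule in odds form gives O(S|E) = O(S)·[P(E|S)/P(E|¬S)], hence O(S) = O(S|E)/LR.
Posterior odds = 0.938/(1−0.938) = 15.1290. LR = 0.87/0.04 = 21.7500.
Prior odds = 15.1290/21.7500 = 0.6956, so P(S) = 0.6956/(1+0.6956) ≈ 0.41.

P(S) = 0.41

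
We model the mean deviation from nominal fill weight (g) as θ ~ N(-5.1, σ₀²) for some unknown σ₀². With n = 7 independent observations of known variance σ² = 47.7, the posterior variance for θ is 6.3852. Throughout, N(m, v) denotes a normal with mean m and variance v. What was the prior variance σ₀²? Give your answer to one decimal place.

Posterior precision equals prior precision plus data precision: 1/σ_n² = 1/σ₀² + n/σ².
So 1/σ₀² = 1/6.3852 − 7/47.7 = 0.156612 − 0.146751 = 0.009861.
Hence σ₀² = 1/0.009861 ≈ 101.4.

σ₀² = 101.4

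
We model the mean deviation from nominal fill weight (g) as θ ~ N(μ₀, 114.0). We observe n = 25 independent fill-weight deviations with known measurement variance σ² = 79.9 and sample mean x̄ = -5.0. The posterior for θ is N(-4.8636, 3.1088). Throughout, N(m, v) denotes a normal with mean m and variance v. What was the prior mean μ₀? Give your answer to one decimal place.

With known observation variance, the Normal–Normal posterior has precision τ_n = τ₀ + n/σ² and mean μ_n = (τ₀μ₀ + (n/σ²)x̄)/τ_n.
Here τ₀ = 1/114.0 = 0.008772 and τ_data = 25/79.9 = 0.312891, so τ_n = 0.321663.
Rearranging for μ₀: μ₀ = (μ_n·τ_n − τ_data·x̄)/τ₀ = (-4.8636·0.321663 − 0.312891·-5.0) / 0.008772 = 0.000015/0.008772 ≈ 0.0.

μ₀ = 0.0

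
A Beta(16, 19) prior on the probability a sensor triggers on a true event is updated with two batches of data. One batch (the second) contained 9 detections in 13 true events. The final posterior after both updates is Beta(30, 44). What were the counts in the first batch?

5 detections and 21 misses

Sequential conjugate updates are equivalent to a single update on the pooled data, so total successes = posterior α − prior α and total failures = posterior β − prior β.
Total across both batches: 30−16=14 detections, 44−19=25 misses.
Subtract the second batch: 14−9=5 detections and 25−4=21 misses.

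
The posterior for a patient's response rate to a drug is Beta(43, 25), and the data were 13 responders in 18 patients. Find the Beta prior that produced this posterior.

Under Beta–binomial conjugacy the posterior parameters are (a+s, b+f).
Subtract the data counts: 43−13=30, 25−5=20.

Beta(30, 20)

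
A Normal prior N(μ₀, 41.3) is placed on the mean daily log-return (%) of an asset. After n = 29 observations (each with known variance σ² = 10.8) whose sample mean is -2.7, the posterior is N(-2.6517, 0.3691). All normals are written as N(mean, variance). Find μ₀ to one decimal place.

The posterior mean is a precision-weighted average: μ_n = (τ₀μ₀ + τ_data·x̄)/(τ₀+τ_data), with τ₀=1/σ₀² and τ_data=n/σ².
Here τ₀ = 1/41.3 = 0.024213 and τ_data = 29/10.8 = 2.685185, so τ_n = 2.709398.
Rearranging for μ₀: μ₀ = (μ_n·τ_n − τ_data·x̄)/τ₀ = (-2.6517·2.709398 − 2.685185·-2.7) / 0.024213 = 0.065489/0.024213 ≈ 2.7.

μ₀ = 2.7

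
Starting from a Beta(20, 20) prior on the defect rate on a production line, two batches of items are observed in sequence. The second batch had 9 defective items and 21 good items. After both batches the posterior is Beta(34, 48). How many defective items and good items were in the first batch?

Sequential conjugate updates are equivalent to a single update on the pooled data, so total successes = posterior α − prior α and total failures = posterior β − prior β.
Total across both batches: 34−20=14 defective items, 48−20=28 good items.
Subtract the second batch: 14−9=5 defective items and 28−21=7 good items.

5 defective items and 7 good items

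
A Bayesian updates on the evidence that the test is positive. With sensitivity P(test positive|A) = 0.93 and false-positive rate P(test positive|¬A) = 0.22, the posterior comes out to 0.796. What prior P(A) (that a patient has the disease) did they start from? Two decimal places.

P(A) = 0.48

Bayes' rule in odds form gives O(A|E) = O(A)·[P(E|A)/P(E|¬A)], hence O(A) = O(A|E)/LR.
Posterior odds = 0.796/(1−0.796) = 3.9020. LR = 0.93/0.22 = 4.2273.
Prior odds = 3.9020/4.2273 = 0.9230, so P(A) = 0.9230/(1+0.9230) ≈ 0.48.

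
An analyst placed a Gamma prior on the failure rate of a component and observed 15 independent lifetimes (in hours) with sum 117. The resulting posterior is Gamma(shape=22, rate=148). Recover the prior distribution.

Gamma–exponential conjugacy: posterior shape = α + n, posterior rate = β + Σtᵢ.
So α = 22 − 15 = 7 and β = 148 − 117 = 31.

Gamma(shape=7, rate=31)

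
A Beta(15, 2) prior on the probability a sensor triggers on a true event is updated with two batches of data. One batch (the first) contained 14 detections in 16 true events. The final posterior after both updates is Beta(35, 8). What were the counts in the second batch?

Sequential conjugate updates are equivalent to a single update on the pooled data, so total successes = posterior α − prior α and total failures = posterior β − prior β.
Total across both batches: 35−15=20 detections, 8−2=6 misses.
Subtract the first batch: 20−14=6 detections and 6−2=4 misses.

6 detections and 4 misses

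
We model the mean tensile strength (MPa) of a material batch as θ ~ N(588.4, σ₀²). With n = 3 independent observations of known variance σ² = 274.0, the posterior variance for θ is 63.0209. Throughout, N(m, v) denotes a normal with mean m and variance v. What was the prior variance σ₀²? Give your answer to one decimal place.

Posterior precision equals prior precision plus data precision: 1/σ_n² = 1/σ₀² + n/σ².
So 1/σ₀² = 1/63.0209 − 3/274.0 = 0.015868 − 0.010949 = 0.004919.
Hence σ₀² = 1/0.004919 ≈ 203.3.

σ₀² = 203.3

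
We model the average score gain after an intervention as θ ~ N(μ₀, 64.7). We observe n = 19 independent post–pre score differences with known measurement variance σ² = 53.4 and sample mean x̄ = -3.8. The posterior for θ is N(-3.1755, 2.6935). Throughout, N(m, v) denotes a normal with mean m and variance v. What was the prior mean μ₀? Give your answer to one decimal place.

μ₀ = 11.2

With known observation variance, the Normal–Normal posterior has precision τ_n = τ₀ + n/σ² and mean μ_n = (τ₀μ₀ + (n/σ²)x̄)/τ_n.
Here τ₀ = 1/64.7 = 0.015456 and τ_data = 19/53.4 = 0.355805, so τ_n = 0.371261.
Rearranging for μ₀: μ₀ = (μ_n·τ_n − τ_data·x̄)/τ₀ = (-3.1755·0.371261 − 0.355805·-3.8) / 0.015456 = 0.173120/0.015456 ≈ 11.2.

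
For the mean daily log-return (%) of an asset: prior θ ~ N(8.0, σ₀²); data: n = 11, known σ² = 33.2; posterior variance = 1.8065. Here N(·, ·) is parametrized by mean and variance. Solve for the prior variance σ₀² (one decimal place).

σ₀² = 4.5

Posterior precision equals prior precision plus data precision: 1/σ_n² = 1/σ₀² + n/σ².
So 1/σ₀² = 1/1.8065 − 11/33.2 = 0.553557 − 0.331325 = 0.222232.
Hence σ₀² = 1/0.222232 ≈ 4.5.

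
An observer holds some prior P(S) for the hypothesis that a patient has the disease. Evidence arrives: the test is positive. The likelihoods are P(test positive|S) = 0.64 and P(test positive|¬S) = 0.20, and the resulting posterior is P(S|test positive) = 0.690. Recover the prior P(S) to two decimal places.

P(S) = 0.41

In odds form, posterior odds = prior odds × likelihood ratio, so prior odds = posterior odds ÷ LR.
Posterior odds = 0.690/(1−0.690) = 2.2258. LR = 0.64/0.20 = 3.2000.
Prior odds = 2.2258/3.2000 = 0.6956, so P(S) = 0.6956/(1+0.6956) ≈ 0.41.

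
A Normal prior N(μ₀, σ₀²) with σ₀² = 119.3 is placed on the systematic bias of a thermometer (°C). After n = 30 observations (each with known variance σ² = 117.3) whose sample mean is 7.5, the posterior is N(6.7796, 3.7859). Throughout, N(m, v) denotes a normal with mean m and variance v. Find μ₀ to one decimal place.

μ₀ = -15.2

With known observation variance, the Normal–Normal posterior has precision τ_n = τ₀ + n/σ² and mean μ_n = (τ₀μ₀ + (n/σ²)x̄)/τ_n.
Here τ₀ = 1/119.3 = 0.008382 and τ_data = 30/117.3 = 0.255754, so τ_n = 0.264136.
Rearranging for μ₀: μ₀ = (μ_n·τ_n − τ_data·x̄)/τ₀ = (6.7796·0.264136 − 0.255754·7.5) / 0.008382 = -0.127419/0.008382 ≈ -15.2.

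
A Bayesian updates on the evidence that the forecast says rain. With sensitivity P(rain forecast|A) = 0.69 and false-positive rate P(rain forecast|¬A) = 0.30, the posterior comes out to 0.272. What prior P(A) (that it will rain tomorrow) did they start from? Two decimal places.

P(A) = 0.14

In odds form, posterior odds = prior odds × likelihood ratio, so prior odds = posterior odds ÷ LR.
Posterior odds = 0.272/(1−0.272) = 0.3736. LR = 0.69/0.30 = 2.3000.
Prior odds = 0.3736/2.3000 = 0.1624, so P(A) = 0.1624/(1+0.1624) ≈ 0.14.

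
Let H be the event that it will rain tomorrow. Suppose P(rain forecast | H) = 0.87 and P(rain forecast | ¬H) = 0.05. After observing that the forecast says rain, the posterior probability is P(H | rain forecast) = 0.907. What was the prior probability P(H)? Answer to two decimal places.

In odds form, posterior odds = prior odds × likelihood ratio, so prior odds = posterior odds ÷ LR.
Posterior odds = 0.907/(1−0.907) = 9.7527. LR = 0.87/0.05 = 17.4000.
Prior odds = 9.7527/17.4000 = 0.5605, so P(H) = 0.5605/(1+0.5605) ≈ 0.36.

P(H) = 0.36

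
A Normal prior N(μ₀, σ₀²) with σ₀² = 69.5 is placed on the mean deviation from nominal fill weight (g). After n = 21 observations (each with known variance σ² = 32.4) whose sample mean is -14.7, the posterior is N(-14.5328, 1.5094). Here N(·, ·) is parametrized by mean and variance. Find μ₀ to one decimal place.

μ₀ = -7.0

With known observation variance, the Normal–Normal posterior has precision τ_n = τ₀ + n/σ² and mean μ_n = (τ₀μ₀ + (n/σ²)x̄)/τ_n.
Here τ₀ = 1/69.5 = 0.014388 and τ_data = 21/32.4 = 0.648148, so τ_n = 0.662536.
Rearranging for μ₀: μ₀ = (μ_n·τ_n − τ_data·x̄)/τ₀ = (-14.5328·0.662536 − 0.648148·-14.7) / 0.014388 = -0.100728/0.014388 ≈ -7.0.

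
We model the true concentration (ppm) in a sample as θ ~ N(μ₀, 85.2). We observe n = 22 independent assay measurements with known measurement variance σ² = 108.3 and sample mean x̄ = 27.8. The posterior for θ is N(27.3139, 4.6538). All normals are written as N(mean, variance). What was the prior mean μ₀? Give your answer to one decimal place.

μ₀ = 18.9

The posterior mean is a precision-weighted average: μ_n = (τ₀μ₀ + τ_data·x̄)/(τ₀+τ_data), with τ₀=1/σ₀² and τ_data=n/σ².
Here τ₀ = 1/85.2 = 0.011737 and τ_data = 22/108.3 = 0.203139, so τ_n = 0.214876.
Rearranging for μ₀: μ₀ = (μ_n·τ_n − τ_data·x̄)/τ₀ = (27.3139·0.214876 − 0.203139·27.8) / 0.011737 = 0.221837/0.011737 ≈ 18.9.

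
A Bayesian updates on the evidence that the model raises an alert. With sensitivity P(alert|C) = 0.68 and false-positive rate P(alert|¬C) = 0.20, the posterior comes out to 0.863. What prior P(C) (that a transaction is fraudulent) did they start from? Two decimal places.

P(C) = 0.65

Bayes' rule in odds form gives O(C|E) = O(C)·[P(E|C)/P(E|¬C)], hence O(C) = O(C|E)/LR.
Posterior odds = 0.863/(1−0.863) = 6.2993. LR = 0.68/0.20 = 3.4000.
Prior odds = 6.2993/3.4000 = 1.8527, so P(C) = 1.8527/(1+1.8527) ≈ 0.65.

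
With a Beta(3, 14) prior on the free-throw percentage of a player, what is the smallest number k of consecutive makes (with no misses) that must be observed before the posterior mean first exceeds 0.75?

k = 40

After k makes and 0 misses the posterior is Beta(3+k, 14), with mean (3+k)/(3+14+k).
Set (3+k)/(17+k) > 0.75 and solve: k > (0.75·17 − 3)/(1 − 0.75) = 39.000.
The smallest integer exceeding 39.000 is 40, and checking k=40: (43)/(57) = 0.7544 > 0.75.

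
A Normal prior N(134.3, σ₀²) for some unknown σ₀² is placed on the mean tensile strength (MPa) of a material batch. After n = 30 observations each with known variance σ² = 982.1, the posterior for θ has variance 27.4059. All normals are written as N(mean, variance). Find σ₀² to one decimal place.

Posterior precision equals prior precision plus data precision: 1/σ_n² = 1/σ₀² + n/σ².
So 1/σ₀² = 1/27.4059 − 30/982.1 = 0.036488 − 0.030547 = 0.005941.
Hence σ₀² = 1/0.005941 ≈ 168.3.

σ₀² = 168.3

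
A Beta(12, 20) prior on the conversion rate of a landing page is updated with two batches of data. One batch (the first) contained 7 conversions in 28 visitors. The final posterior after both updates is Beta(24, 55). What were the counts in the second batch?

Because Beta–binomial updating is additive in the counts, the combined data contributed (α_post−α_prior, β_post−β_prior) successes and failures.
Total across both batches: 24−12=12 conversions, 55−20=35 bounces.
Subtract the first batch: 12−7=5 conversions and 35−21=14 bounces.

5 conversions and 14 bounces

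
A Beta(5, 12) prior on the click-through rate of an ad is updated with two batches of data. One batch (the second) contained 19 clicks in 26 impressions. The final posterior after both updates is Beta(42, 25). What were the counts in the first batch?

Sequential conjugate updates are equivalent to a single update on the pooled data, so total successes = posterior α − prior α and total failures = posterior β − prior β.
Total across both batches: 42−5=37 clicks, 25−12=13 non-clicks.
Subtract the second batch: 37−19=18 clicks and 13−7=6 non-clicks.

18 clicks and 6 non-clicks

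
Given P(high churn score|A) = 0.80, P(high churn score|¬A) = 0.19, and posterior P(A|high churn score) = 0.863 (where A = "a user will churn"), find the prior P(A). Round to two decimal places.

Bayes' rule in odds form gives O(A|E) = O(A)·[P(E|A)/P(E|¬A)], hence O(A) = O(A|E)/LR.
Posterior odds = 0.863/(1−0.863) = 6.2993. LR = 0.80/0.19 = 4.2105.
Prior odds = 6.2993/4.2105 = 1.4961, so P(A) = 1.4961/(1+1.4961) ≈ 0.60.

P(A) = 0.60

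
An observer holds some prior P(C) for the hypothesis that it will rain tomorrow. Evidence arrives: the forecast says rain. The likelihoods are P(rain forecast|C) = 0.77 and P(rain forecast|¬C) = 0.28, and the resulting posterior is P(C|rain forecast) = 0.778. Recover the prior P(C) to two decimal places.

Bayes' rule in odds form gives O(C|E) = O(C)·[P(E|C)/P(E|¬C)], hence O(C) = O(C|E)/LR.
Posterior odds = 0.778/(1−0.778) = 3.5045. LR = 0.77/0.28 = 2.7500.
Prior odds = 3.5045/2.7500 = 1.2744, so P(C) = 1.2744/(1+1.2744) ≈ 0.56.

P(C) = 0.56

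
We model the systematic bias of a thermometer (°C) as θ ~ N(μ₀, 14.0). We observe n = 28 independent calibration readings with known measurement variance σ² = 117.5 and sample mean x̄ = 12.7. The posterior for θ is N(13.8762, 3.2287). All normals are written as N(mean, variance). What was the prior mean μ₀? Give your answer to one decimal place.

With known observation variance, the Normal–Normal posterior has precision τ_n = τ₀ + n/σ² and mean μ_n = (τ₀μ₀ + (n/σ²)x̄)/τ_n.
Here τ₀ = 1/14.0 = 0.071429 and τ_data = 28/117.5 = 0.238298, so τ_n = 0.309727.
Rearranging for μ₀: μ₀ = (μ_n·τ_n − τ_data·x̄)/τ₀ = (13.8762·0.309727 − 0.238298·12.7) / 0.071429 = 1.271449/0.071429 ≈ 17.8.

μ₀ = 17.8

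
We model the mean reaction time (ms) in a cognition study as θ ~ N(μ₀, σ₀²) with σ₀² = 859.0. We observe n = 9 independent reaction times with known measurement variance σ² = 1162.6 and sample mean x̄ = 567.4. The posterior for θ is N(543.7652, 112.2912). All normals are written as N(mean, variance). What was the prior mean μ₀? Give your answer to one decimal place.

With known observation variance, the Normal–Normal posterior has precision τ_n = τ₀ + n/σ² and mean μ_n = (τ₀μ₀ + (n/σ²)x̄)/τ_n.
Here τ₀ = 1/859.0 = 0.001164 and τ_data = 9/1162.6 = 0.007741, so τ_n = 0.008905.
Rearranging for μ₀: μ₀ = (μ_n·τ_n − τ_data·x̄)/τ₀ = (543.7652·0.008905 − 0.007741·567.4) / 0.001164 = 0.449986/0.001164 ≈ 386.6.

μ₀ = 386.6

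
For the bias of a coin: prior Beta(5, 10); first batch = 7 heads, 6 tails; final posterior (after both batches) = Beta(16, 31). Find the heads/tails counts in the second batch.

Because Beta–binomial updating is additive in the counts, the combined data contributed (α_post−α_prior, β_post−β_prior) successes and failures.
Total across both batches: 16−5=11 heads, 31−10=21 tails.
Subtract the first batch: 11−7=4 heads and 21−6=15 tails.

4 heads and 15 tails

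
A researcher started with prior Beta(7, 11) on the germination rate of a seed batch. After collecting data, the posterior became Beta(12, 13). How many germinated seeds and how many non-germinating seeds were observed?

5 germinated seeds and 2 non-germinating seeds

Beta is conjugate to the binomial likelihood: posterior = Beta(a+s, b+f).
So s = 12 − 7 = 5 and f = 13 − 11 = 2.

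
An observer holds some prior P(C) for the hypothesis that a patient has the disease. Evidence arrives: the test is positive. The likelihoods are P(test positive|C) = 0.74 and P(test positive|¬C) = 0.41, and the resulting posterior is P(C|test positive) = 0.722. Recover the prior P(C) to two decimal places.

P(C) = 0.59

Bayes' rule in odds form gives O(C|E) = O(C)·[P(E|C)/P(E|¬C)], hence O(C) = O(C|E)/LR.
Posterior odds = 0.722/(1−0.722) = 2.5971. LR = 0.74/0.41 = 1.8049.
Prior odds = 2.5971/1.8049 = 1.4389, so P(C) = 1.4389/(1+1.4389) ≈ 0.59.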